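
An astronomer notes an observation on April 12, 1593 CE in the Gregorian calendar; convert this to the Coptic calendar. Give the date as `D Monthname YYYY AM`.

7 Parmouti 1309 AM

Both dates share Julian Day Number 2302993; in the Coptic calendar that is 7 Parmouti 1309 AM.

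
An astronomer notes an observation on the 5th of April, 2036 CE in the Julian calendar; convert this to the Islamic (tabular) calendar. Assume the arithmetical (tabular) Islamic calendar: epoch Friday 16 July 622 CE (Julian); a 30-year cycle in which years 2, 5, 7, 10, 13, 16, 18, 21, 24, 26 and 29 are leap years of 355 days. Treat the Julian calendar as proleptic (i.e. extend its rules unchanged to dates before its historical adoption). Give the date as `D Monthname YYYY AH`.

21 Safar 1458 AH

Both dates share Julian Day Number 2464802; in the tabular Islamic calendar that is 21 Safar 1458 AH.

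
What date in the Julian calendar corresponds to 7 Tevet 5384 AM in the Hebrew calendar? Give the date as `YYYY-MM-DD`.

Both dates share Julian Day Number 2314212; in the Julian calendar that is 20 December 1623 CE.

1623-12-20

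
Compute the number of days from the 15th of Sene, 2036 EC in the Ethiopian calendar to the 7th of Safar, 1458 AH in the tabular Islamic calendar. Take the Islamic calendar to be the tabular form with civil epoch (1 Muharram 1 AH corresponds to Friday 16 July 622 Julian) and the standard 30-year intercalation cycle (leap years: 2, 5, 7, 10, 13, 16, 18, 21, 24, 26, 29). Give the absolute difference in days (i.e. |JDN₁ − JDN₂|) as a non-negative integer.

First date → JDN 2467789; second date → JDN 2464788.
The interval is |2467789 − 2464788| = 3001 days.

3001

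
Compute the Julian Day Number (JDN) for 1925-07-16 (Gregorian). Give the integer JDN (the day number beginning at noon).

2424348

JDN 2451545 is 1 January 2000 CE (Gregorian); the target day is −27197 days from there, so JDN = 2424348.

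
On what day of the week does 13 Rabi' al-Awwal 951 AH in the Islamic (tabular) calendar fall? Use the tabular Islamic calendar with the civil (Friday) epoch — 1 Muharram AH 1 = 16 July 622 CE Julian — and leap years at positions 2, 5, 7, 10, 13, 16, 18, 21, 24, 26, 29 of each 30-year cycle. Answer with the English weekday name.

Wednesday

In the proleptic Gregorian calendar this is 14 June 1544 (JDN 2285159).
Since JDN mod 7 = 2 (0 = Monday), the day is Wednesday.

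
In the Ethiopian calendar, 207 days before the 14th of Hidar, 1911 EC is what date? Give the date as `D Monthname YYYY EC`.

22 Miyazya 1910 EC

The starting date is JDN 2421921; 2421921 − 207 = 2421714.
JDN 2421714 corresponds to 22 Miyazya 1910 EC.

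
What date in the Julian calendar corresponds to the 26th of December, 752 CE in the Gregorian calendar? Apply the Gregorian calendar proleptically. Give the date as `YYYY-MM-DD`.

For dates in this range the Gregorian date is 4 days ahead of the Julian.
26 December 752 Gregorian − 4 days → 22 December 752 Julian.

0752-12-22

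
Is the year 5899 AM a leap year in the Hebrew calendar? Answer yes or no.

no

Hebrew year 5899 is year 9 of its 19-year Metonic cycle; leap years are at positions 3, 6, 8, 11, 14, 17, 19, so it is a common year (12 months).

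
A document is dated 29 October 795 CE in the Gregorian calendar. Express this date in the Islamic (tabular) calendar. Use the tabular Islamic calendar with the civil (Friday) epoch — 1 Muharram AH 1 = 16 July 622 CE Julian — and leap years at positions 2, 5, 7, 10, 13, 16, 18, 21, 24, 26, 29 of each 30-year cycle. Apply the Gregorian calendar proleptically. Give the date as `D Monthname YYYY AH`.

Both dates share Julian Day Number 2011729; in the tabular Islamic calendar that is 6 Sha'ban 179 AH.

6 Sha'ban 179 AH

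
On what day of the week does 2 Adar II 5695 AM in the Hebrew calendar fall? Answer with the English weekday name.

Equivalently 7 March 1935 Gregorian, JDN 2427869.
JDN 2427869 mod 7 = 3, and JDN 0 was a Monday, so this is a Thursday.

Thursday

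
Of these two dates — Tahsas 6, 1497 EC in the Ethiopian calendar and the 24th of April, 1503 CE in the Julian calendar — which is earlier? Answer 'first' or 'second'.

second

First date → JDN 2270730; second date → JDN 2270142.
JDN 2270142 < JDN 2270730, so the second date is earlier.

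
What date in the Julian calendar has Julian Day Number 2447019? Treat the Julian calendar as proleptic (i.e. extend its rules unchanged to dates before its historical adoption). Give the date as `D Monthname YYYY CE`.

29 July 1987 CE

The Gregorian equivalent of JDN 2447019 is 11 August 1987.
In the Julian calendar that day is 29 July 1987 CE.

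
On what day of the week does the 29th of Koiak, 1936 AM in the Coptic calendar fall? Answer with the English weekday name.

Monday

In the Gregorian calendar this is 10 January 2220 (JDN 2531907).
JDN 2531907 mod 7 = 0, and JDN 0 was a Monday, so this is a Monday.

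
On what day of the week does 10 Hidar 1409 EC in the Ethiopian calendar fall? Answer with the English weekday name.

Friday

In the proleptic Gregorian calendar this is 15 November 1416 (JDN 2238562).
2238562 ≡ 4 (mod 7); counting from Monday = 0 gives Friday.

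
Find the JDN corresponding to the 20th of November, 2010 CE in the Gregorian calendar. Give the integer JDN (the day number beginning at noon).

JDN 2400001 is 17 November 1858 CE (Gregorian), MJD 0; the target day is +55520 days from there, so JDN = 2455521.

2455521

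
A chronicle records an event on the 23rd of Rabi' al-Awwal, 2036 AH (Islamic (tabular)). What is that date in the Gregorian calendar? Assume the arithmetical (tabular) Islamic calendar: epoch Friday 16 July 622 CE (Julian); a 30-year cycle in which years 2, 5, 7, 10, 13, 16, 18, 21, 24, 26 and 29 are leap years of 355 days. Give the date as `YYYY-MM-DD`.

2597-03-03

Julian Day Number of the source date = 2669657.
Converting JDN 2669657 to the Gregorian calendar gives 3 March 2597 CE.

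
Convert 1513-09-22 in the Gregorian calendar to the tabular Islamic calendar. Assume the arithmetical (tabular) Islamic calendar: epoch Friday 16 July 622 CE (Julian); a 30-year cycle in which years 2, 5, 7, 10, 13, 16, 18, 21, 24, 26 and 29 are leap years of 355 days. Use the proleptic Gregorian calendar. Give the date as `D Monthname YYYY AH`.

Both dates share Julian Day Number 2273936; in the tabular Islamic calendar that is 11 Rajab 919 AH.

11 Rajab 919 AH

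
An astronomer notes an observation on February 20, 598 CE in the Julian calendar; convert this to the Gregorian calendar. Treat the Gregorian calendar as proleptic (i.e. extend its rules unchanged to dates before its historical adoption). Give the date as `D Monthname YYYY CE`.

22 February 598 CE

The Julian–Gregorian offset here is 2 days (Julian trailing).
20 February 598 Julian + 2 days → 22 February 598 Gregorian.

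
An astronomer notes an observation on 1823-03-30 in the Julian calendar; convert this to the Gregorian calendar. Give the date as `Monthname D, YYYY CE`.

For dates in this range the Gregorian date is 12 days ahead of the Julian.
30 March 1823 Julian + 12 days → 11 April 1823 Gregorian.

April 11, 1823 CE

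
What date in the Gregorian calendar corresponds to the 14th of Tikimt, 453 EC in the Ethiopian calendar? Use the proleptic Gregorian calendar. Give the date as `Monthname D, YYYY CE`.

Both dates share Julian Day Number 1889357; in the Gregorian calendar that is 12 October 460 CE.

October 12, 460 CE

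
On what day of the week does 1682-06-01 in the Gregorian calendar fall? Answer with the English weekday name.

JDN 2335550 mod 7 = 0, and JDN 0 was a Monday, so this is a Monday.

Monday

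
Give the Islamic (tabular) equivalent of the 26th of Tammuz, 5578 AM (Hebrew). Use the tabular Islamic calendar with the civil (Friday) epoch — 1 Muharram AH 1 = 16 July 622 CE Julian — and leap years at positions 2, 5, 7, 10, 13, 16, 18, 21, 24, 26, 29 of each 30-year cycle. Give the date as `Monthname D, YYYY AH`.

Both dates share Julian Day Number 2385281; in the tabular Islamic calendar that is 26 Ramadan 1233 AH.

Ramadan 26, 1233 AH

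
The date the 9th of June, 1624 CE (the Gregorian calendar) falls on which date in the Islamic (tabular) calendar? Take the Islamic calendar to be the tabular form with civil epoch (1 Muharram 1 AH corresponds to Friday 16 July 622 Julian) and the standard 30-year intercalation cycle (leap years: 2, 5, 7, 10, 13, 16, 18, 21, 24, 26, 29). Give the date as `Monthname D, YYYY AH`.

Both dates share Julian Day Number 2314374; in the tabular Islamic calendar that is 22 Sha'ban 1033 AH.

Sha'ban 22, 1033 AH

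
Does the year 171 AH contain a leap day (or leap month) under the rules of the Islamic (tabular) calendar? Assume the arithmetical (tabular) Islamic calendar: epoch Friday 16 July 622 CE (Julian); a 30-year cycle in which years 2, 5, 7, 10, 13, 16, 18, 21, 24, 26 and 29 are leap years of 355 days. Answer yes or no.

yes

Year 171 AH is year 21 of its 30-year cycle; leap positions are 2, 5, 7, 10, 13, 16, 18, 21, 24, 26, 29, so it is a leap year (355 days).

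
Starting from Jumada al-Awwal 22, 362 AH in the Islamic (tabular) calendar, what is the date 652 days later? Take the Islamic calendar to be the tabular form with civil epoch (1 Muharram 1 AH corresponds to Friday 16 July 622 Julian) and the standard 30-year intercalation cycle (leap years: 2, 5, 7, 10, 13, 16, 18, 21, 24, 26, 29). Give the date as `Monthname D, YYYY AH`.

Counting 652 days forward from JDN 2076505 reaches JDN 2077157, which is Rabi' al-Awwal 24, 364 AH.

Rabi' al-Awwal 24, 364 AH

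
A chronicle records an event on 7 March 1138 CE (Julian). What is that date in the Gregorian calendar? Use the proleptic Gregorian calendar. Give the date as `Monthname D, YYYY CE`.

For dates in this range the Gregorian date is 7 days ahead of the Julian.
7 March 1138 Julian + 7 days → 14 March 1138 Gregorian.

March 14, 1138 CE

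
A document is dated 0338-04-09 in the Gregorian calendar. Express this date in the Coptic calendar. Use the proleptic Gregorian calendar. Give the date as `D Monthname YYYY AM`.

Julian Day Number of the source date = 1844610.
Converting JDN 1844610 to the Coptic calendar gives 13 Parmouti 54 AM.

13 Parmouti 54 AM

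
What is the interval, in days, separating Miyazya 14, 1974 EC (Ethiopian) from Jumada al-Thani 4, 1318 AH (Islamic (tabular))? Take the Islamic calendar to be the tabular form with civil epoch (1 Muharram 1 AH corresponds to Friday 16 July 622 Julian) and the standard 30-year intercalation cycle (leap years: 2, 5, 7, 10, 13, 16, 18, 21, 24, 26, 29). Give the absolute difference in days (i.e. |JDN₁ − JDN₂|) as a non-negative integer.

29790

JDN of the first date = 2445082.
JDN of the second date = 2415292.
|2415292 − 2445082| = 29790.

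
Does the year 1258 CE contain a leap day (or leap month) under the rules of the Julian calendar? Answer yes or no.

1258 mod 4 = 2, so it is a common year in the Julian calendar.

no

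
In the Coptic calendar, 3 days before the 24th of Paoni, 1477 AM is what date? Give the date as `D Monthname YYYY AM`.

The starting date is JDN 2364432; 2364432 − 3 = 2364429.
JDN 2364429 corresponds to 21 Paoni 1477 AM.

21 Paoni 1477 AM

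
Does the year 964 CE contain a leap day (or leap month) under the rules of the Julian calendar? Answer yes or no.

964 mod 4 = 0, so it is a leap year in the Julian calendar.

yes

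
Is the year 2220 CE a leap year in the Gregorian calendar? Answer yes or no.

2220 is divisible by 4 and not by 100, so it is a leap year.

yes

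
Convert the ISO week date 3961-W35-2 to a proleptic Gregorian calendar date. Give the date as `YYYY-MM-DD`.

3961-08-29

ISO week 1 of 3961 is the week containing the first Thursday of 3961.
Week 35, day 2 (Tuesday) lands on 3961-08-29.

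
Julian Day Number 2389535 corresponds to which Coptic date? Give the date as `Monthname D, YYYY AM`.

JDN 2389535 is 23 March 1830 in the Gregorian calendar.
In the Coptic calendar that day is Paremhat 15, 1546 AM.

Paremhat 15, 1546 AM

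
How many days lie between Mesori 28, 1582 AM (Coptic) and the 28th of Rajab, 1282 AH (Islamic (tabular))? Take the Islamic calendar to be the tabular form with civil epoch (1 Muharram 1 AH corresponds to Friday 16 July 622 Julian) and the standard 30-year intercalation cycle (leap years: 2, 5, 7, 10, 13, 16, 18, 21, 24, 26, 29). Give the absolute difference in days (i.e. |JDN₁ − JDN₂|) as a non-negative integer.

First date → JDN 2402847; second date → JDN 2402588.
The interval is |2402847 − 2402588| = 259 days.

259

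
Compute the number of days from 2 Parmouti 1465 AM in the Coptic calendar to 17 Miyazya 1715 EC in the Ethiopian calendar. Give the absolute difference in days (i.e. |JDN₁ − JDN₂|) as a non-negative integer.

9482

First date → JDN 2359967; second date → JDN 2350485.
The interval is |2359967 − 2350485| = 9482 days.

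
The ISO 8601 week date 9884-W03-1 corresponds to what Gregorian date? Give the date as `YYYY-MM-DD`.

ISO week 1 of 9884 is the week containing the first Thursday of 9884.
Week 3, day 1 (Monday) lands on 9884-01-14.

9884-01-14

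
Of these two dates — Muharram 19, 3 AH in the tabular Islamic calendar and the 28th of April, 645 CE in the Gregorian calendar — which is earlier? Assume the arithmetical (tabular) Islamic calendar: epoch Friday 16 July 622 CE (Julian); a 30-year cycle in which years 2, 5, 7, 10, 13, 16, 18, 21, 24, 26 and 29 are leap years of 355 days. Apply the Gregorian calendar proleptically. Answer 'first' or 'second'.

The two dates have Julian Day Numbers 1949167 and 1956759 respectively.
Since 1949167 < 1956759, the first date comes first.

first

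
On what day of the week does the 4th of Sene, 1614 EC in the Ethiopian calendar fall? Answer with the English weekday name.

In the Gregorian calendar this is 8 June 1622 (JDN 2313642).
JDN 2313642 mod 7 = 2, and JDN 0 was a Monday, so this is a Wednesday.

Wednesday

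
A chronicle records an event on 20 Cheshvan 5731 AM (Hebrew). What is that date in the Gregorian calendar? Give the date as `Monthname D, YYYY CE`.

Both dates share Julian Day Number 2440910; in the Gregorian calendar that is 19 November 1970 CE.

November 19, 1970 CE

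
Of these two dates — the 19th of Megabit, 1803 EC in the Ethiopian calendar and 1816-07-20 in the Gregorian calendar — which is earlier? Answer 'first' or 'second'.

The two dates have Julian Day Numbers 2382599 and 2384541 respectively.
Since 2382599 < 2384541, the first date comes first.

first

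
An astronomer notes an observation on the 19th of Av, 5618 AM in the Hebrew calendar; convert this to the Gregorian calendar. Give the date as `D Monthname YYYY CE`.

30 July 1858 CE

Both dates share Julian Day Number 2399891; in the Gregorian calendar that is 30 July 1858 CE.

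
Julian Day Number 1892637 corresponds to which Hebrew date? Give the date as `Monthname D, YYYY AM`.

JDN 1892637 is 5 October 469 in the proleptic Gregorian calendar.
In the Hebrew calendar that day is Tishrei 13, 4230 AM.

Tishrei 13, 4230 AM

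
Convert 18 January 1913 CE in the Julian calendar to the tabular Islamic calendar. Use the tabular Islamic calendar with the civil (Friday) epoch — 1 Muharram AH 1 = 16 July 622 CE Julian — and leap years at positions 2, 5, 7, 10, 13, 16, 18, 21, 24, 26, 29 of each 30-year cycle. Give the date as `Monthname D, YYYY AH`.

Safar 22, 1331 AH

Julian Day Number of the source date = 2419799.
Converting JDN 2419799 to the tabular Islamic calendar gives 22 Safar 1331 AH.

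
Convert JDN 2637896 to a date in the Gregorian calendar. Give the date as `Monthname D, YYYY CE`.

Counting from JDN 2299161 = 15 Oct 1582 gives an offset of 338735 days.

March 19, 2510 CE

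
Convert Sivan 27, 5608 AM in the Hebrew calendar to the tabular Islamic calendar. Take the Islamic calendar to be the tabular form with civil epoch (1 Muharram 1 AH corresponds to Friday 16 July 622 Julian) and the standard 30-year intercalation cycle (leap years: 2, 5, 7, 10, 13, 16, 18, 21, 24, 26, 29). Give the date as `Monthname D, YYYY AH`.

Rajab 26, 1264 AH

The source date corresponds to 28 June 1848 in the Gregorian calendar (JDN 2396207).
That day falls on 26 Rajab 1264 AH in the tabular Islamic calendar.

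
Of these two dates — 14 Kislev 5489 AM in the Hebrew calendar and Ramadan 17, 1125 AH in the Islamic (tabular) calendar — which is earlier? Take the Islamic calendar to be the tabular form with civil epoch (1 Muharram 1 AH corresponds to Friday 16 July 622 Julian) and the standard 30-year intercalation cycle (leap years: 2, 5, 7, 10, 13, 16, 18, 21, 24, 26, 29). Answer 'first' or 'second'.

First date → JDN 2352519; second date → JDN 2347000.
JDN 2347000 < JDN 2352519, so the second date is earlier.

second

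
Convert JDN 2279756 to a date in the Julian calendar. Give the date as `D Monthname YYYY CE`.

JDN 2279756 is 29 August 1529 in the proleptic Gregorian calendar.
In the Julian calendar that day is 19 August 1529 CE.

19 August 1529 CE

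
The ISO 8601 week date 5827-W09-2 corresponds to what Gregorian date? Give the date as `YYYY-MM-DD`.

ISO week 1 of 5827 is the week containing the first Thursday of 5827.
Week 9, day 2 (Tuesday) lands on 5827-02-27.

5827-02-27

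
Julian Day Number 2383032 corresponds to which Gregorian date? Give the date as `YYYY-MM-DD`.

JDN 2451545 is 1 Jan 2000; 2383032 is −68513 days from there.

1812-06-02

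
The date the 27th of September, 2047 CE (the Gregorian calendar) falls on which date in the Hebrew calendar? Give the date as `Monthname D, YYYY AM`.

Tishrei 7, 5808 AM

Julian Day Number of the source date = 2468981.
Converting JDN 2468981 to the Hebrew calendar gives 7 Tishrei 5808 AM.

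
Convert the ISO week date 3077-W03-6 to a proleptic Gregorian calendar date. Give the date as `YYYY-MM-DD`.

3077-01-20

ISO week 1 of 3077 is the week containing the first Thursday of 3077.
Week 3, day 6 (Saturday) lands on 3077-01-20.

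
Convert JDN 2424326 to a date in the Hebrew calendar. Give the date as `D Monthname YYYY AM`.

The Gregorian equivalent of JDN 2424326 is 24 June 1925.
In the Hebrew calendar that day is 2 Tammuz 5685 AM.

2 Tammuz 5685 AM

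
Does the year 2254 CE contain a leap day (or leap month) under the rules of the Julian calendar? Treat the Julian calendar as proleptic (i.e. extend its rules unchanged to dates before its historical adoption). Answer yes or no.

no

2254 mod 4 = 2, so it is a common year in the Julian calendar.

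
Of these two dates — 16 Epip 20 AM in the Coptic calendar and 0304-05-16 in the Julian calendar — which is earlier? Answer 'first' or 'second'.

Converting both to JDN: 1832285 vs 1832230; the smaller is the second.

second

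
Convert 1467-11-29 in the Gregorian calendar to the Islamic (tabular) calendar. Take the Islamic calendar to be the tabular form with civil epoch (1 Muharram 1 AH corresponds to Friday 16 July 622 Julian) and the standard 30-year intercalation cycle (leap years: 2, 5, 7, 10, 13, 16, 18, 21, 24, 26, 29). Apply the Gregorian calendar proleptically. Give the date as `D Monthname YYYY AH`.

22 Rabi' al-Thani 872 AH

Julian Day Number of the source date = 2257203.
Converting JDN 2257203 to the tabular Islamic calendar gives 22 Rabi' al-Thani 872 AH.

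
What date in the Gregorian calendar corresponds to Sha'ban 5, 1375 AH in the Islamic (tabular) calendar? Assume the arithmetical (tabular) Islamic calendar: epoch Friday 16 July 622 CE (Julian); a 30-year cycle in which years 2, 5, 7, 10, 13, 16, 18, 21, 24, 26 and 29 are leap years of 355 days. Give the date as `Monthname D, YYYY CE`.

Both dates share Julian Day Number 2435551; in the Gregorian calendar that is 18 March 1956 CE.

March 18, 1956 CE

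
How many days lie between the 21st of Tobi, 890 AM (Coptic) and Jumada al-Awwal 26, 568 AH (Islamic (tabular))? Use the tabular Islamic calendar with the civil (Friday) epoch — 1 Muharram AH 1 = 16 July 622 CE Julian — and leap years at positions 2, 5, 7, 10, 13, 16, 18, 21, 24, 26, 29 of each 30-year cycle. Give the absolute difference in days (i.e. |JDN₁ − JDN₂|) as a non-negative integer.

JDN of the first date = 2149877.
JDN of the second date = 2149509.
|2149509 − 2149877| = 368.

368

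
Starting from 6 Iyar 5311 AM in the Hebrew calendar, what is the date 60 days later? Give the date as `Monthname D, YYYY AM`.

Tammuz 7, 5311 AM

Counting 60 days forward from JDN 2287662 reaches JDN 2287722, which is Tammuz 7, 5311 AM.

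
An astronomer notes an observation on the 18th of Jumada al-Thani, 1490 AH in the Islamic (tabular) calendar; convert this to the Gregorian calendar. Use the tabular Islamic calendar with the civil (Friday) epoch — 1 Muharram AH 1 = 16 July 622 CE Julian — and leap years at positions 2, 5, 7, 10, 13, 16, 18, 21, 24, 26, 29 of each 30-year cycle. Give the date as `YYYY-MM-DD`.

Both dates share Julian Day Number 2476257; in the Gregorian calendar that is 29 August 2067 CE.

2067-08-29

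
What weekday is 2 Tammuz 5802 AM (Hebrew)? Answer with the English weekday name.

Friday

This is JDN 2467056 (20 June 2042 Gregorian).
2467056 ≡ 4 (mod 7); counting from Monday = 0 gives Friday.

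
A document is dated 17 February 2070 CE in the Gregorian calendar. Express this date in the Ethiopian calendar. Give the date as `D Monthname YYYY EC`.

Julian Day Number of the source date = 2477160.
Converting JDN 2477160 to the Ethiopian calendar gives 10 Yekatit 2062 EC.

10 Yekatit 2062 EC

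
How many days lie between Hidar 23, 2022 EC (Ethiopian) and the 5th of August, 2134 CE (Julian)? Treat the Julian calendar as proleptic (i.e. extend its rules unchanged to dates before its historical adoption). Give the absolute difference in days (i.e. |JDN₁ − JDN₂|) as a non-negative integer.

JDN of the first date = 2462473.
JDN of the second date = 2500718.
|2500718 − 2462473| = 38245.

38245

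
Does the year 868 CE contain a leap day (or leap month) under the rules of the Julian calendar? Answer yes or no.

yes

868 mod 4 = 0, so it is a leap year in the Julian calendar.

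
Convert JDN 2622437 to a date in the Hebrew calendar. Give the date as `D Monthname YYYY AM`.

23 Cheshvan 6228 AM

The Gregorian equivalent of JDN 2622437 is 20 November 2467.
In the Hebrew calendar that day is 23 Cheshvan 6228 AM.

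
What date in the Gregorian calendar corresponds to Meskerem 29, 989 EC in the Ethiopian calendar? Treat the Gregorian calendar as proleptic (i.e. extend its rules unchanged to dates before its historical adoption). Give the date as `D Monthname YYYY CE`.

Julian Day Number of the source date = 2085116.
Converting JDN 2085116 to the Gregorian calendar gives 1 October 996 CE.

1 October 996 CE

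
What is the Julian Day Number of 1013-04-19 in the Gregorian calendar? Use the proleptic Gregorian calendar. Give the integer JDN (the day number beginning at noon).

2091159

JDN 2299161 is 15 October 1582 CE (Gregorian); the target day is −208002 days from there, so JDN = 2091159.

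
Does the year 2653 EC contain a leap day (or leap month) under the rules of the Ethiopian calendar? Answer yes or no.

2653 mod 4 = 1; in the Ethiopian calendar a year is leap when year mod 4 = 3, so it is a common year.

no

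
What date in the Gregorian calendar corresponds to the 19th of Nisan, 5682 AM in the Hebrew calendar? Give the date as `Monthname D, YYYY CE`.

April 17, 1922 CE

Both dates share Julian Day Number 2423162; in the Gregorian calendar that is 17 April 1922 CE.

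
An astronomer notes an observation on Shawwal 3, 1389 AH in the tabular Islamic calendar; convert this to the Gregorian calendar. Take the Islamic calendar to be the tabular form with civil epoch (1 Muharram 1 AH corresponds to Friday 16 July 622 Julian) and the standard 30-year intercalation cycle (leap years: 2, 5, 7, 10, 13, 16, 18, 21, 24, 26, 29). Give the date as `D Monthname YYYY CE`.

13 December 1969 CE

Both dates share Julian Day Number 2440569; in the Gregorian calendar that is 13 December 1969 CE.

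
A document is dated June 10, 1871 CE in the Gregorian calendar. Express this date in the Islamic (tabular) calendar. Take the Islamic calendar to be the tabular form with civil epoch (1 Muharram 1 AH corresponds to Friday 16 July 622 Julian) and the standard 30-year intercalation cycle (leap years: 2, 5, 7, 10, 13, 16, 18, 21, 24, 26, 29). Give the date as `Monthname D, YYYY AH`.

Both dates share Julian Day Number 2404589; in the tabular Islamic calendar that is 21 Rabi' al-Awwal 1288 AH.

Rabi' al-Awwal 21, 1288 AH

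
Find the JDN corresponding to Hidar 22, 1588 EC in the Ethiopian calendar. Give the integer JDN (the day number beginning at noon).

In the Gregorian calendar the same day is 29 November 1595.
JDN 2299161 is 15 October 1582 CE (Gregorian); the target day is +4793 days from there, so JDN = 2303954.

2303954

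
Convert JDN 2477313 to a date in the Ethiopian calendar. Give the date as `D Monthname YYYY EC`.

13 Hamle 2062 EC

JDN 2477313 is 20 July 2070 in the Gregorian calendar.
In the Ethiopian calendar that day is 13 Hamle 2062 EC.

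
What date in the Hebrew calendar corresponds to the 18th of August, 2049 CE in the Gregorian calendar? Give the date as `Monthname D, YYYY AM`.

Av 20, 5809 AM

Both dates share Julian Day Number 2469672; in the Hebrew calendar that is 20 Av 5809 AM.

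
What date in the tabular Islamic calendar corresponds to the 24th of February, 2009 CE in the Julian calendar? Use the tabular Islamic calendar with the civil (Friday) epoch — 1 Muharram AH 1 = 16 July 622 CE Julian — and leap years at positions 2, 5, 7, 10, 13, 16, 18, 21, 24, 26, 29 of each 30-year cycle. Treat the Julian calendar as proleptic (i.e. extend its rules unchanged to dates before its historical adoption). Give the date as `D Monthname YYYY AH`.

12 Rabi' al-Awwal 1430 AH

Julian Day Number of the source date = 2454900.
Converting JDN 2454900 to the tabular Islamic calendar gives 12 Rabi' al-Awwal 1430 AH.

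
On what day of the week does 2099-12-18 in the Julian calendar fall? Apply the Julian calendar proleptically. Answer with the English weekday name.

Equivalently 31 December 2099 Gregorian, JDN 2488069.
Since JDN mod 7 = 3 (0 = Monday), the day is Thursday.

Thursday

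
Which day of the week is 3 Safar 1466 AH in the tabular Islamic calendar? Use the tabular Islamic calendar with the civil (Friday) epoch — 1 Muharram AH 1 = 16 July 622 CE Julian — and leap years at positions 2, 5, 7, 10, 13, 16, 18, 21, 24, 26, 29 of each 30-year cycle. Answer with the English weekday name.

In the Gregorian calendar this is 4 January 2044 (JDN 2467619).
Since JDN mod 7 = 0 (0 = Monday), the day is Monday.

Monday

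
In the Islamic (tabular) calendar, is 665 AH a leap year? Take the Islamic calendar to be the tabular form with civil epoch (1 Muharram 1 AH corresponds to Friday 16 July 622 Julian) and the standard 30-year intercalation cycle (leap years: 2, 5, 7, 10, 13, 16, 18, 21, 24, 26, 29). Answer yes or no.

Year 665 AH is year 5 of its 30-year cycle; leap positions are 2, 5, 7, 10, 13, 16, 18, 21, 24, 26, 29, so it is a leap year (355 days).

yes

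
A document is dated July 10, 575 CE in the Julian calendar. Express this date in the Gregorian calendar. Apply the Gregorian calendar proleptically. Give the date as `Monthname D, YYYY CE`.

At this point the Julian calendar is 2 days behind the Gregorian.
10 July 575 Julian + 2 days → 12 July 575 Gregorian.

July 12, 575 CE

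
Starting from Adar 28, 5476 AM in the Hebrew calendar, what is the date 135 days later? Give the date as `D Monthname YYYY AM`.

16 Av 5476 AM

The starting date is JDN 2347897; 2347897 + 135 = 2348032.
JDN 2348032 corresponds to 16 Av 5476 AM.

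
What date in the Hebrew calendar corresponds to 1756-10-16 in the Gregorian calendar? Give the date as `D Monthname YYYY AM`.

22 Tishrei 5517 AM

Julian Day Number of the source date = 2362715.
Converting JDN 2362715 to the Hebrew calendar gives 22 Tishrei 5517 AM.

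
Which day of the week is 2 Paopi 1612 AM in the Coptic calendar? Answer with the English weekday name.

Equivalently 12 October 1895 Gregorian, JDN 2413479.
JDN 2413479 mod 7 = 5, and JDN 0 was a Monday, so this is a Saturday.

Saturday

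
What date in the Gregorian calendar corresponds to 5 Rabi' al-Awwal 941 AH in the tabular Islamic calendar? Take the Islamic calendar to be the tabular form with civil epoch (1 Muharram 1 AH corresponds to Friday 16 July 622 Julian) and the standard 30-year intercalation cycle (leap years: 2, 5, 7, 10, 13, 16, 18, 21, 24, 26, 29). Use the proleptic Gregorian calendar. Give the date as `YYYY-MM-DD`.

Both dates share Julian Day Number 2281608; in the Gregorian calendar that is 24 September 1534 CE.

1534-09-24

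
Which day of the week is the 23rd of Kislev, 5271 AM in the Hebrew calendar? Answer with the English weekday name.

Monday

Equivalently 5 December 1510 Gregorian, JDN 2272914.
2272914 ≡ 0 (mod 7); counting from Monday = 0 gives Monday.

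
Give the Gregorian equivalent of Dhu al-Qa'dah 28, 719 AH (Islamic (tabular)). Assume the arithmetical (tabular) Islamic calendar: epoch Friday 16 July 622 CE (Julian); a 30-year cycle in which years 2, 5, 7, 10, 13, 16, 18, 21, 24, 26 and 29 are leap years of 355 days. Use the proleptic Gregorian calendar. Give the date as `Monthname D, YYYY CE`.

Both dates share Julian Day Number 2203197; in the Gregorian calendar that is 18 January 1320 CE.

January 18, 1320 CE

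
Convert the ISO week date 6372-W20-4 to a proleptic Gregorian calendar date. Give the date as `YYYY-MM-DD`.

6372-05-18

ISO week 1 of 6372 is the week containing the first Thursday of 6372.
Week 20, day 4 (Thursday) lands on 6372-05-18.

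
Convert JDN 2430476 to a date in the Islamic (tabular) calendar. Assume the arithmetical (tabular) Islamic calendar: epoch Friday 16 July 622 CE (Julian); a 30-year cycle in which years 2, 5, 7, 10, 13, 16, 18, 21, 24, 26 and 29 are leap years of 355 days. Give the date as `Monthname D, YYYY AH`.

The Gregorian equivalent of JDN 2430476 is 26 April 1942.
In the tabular Islamic calendar that day is Rabi' al-Thani 9, 1361 AH.

Rabi' al-Thani 9, 1361 AH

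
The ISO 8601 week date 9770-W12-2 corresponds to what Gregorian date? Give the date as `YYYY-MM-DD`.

9770-03-20

ISO week 1 of 9770 is the week containing the first Thursday of 9770.
Week 12, day 2 (Tuesday) lands on 9770-03-20.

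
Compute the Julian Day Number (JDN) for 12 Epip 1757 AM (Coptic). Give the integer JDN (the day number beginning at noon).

In the Gregorian calendar the same day is 19 July 2041.
JDN 2400001 is 17 November 1858 CE (Gregorian), MJD 0; the target day is +66719 days from there, so JDN = 2466720.

2466720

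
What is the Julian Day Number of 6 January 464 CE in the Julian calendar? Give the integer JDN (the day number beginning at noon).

In the proleptic Gregorian calendar the same day is 7 January 464.
JDN 2299161 is 15 October 1582 CE (Gregorian); the target day is −408622 days from there, so JDN = 1890539.

1890539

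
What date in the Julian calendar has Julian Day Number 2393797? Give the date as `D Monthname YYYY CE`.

JDN 2393797 is 22 November 1841 in the Gregorian calendar.
In the Julian calendar that day is 10 November 1841 CE.

10 November 1841 CE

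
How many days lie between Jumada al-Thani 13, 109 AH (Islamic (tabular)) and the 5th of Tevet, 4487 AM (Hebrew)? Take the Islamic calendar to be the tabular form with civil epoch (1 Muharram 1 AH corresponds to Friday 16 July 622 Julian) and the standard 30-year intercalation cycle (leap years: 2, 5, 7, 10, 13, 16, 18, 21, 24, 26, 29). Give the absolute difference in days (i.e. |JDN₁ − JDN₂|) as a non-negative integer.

306

First date → JDN 1986872; second date → JDN 1986566.
The interval is |1986872 − 1986566| = 306 days.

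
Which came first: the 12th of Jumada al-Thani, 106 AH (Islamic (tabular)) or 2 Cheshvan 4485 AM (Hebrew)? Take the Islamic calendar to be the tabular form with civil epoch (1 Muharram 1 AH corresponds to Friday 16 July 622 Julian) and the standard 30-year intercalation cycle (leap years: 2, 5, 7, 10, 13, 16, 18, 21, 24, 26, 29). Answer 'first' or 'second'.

Converting both to JDN: 1985807 vs 1985796; the smaller is the second.

second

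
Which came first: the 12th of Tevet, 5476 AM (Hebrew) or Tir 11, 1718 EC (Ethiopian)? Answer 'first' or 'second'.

first

The two dates have Julian Day Numbers 2347822 and 2351485 respectively.
Since 2347822 < 2351485, the first date comes first.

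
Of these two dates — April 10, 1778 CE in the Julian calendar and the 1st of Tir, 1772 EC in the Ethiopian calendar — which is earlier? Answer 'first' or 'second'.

first

First date → JDN 2370572; second date → JDN 2371199.
JDN 2370572 < JDN 2371199, so the first date is earlier.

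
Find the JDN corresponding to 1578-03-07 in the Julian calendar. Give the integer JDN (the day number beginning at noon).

In the proleptic Gregorian calendar the same day is 17 March 1578.
JDN 2299161 is 15 October 1582 CE (Gregorian); the target day is −1673 days from there, so JDN = 2297488.

2297488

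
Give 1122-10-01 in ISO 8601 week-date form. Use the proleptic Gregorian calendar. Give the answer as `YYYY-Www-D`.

1122-W39-7

The weekday is Sunday (ISO weekday 7).
That Sunday belongs to ISO week 39 of ISO year 1122.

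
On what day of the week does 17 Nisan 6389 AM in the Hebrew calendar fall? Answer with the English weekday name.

This is JDN 2681374 (2 April 2629 Gregorian).
JDN 2681374 mod 7 = 3, and JDN 0 was a Monday, so this is a Thursday.

Thursday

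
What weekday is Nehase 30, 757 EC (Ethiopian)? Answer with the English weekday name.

Friday

Equivalently 27 August 765 Gregorian, JDN 2000709.
Since JDN mod 7 = 4 (0 = Monday), the day is Friday.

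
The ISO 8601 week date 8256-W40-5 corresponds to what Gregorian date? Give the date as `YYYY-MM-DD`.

8256-10-03

ISO week 1 of 8256 is the week containing the first Thursday of 8256.
Week 40, day 5 (Friday) lands on 8256-10-03.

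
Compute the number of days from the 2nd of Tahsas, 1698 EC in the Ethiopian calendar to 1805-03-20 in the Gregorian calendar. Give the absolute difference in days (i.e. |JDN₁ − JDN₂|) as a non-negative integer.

36260

First date → JDN 2344141; second date → JDN 2380401.
The interval is |2344141 − 2380401| = 36260 days.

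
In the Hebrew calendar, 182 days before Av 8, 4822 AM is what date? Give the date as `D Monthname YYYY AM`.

JDN of Av 8, 4822 AM = 2109151.
2109151 − 182 = 2108969.
JDN 2108969 in the Hebrew calendar is 3 Shevat 4822 AM.

3 Shevat 4822 AM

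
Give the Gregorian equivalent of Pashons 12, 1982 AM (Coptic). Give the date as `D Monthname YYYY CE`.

Julian Day Number of the source date = 2548841.
Converting JDN 2548841 to the Gregorian calendar gives 22 May 2266 CE.

22 May 2266 CE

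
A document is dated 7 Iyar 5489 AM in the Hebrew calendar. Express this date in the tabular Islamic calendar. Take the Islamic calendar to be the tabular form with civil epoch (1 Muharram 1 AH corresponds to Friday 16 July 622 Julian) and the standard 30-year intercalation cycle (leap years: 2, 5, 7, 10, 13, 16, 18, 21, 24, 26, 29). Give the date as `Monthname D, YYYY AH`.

The source date corresponds to 6 May 1729 in the Gregorian calendar (JDN 2352690).
That day falls on 7 Shawwal 1141 AH in the tabular Islamic calendar.

Shawwal 7, 1141 AH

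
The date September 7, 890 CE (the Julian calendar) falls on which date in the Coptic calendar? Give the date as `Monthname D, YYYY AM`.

Both dates share Julian Day Number 2046380; in the Coptic calendar that is 10 Thout 607 AM.

Thout 10, 607 AM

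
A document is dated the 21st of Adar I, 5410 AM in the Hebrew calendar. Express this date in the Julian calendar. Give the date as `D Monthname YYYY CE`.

Julian Day Number of the source date = 2323763.
Converting JDN 2323763 to the Julian calendar gives 12 February 1650 CE.

12 February 1650 CE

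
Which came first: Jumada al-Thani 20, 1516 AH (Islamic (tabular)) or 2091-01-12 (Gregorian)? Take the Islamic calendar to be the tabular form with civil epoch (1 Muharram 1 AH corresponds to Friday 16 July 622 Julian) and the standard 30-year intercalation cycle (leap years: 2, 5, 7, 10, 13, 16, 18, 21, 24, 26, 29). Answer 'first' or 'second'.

second

First date → JDN 2485472; second date → JDN 2484794.
JDN 2484794 < JDN 2485472, so the second date is earlier.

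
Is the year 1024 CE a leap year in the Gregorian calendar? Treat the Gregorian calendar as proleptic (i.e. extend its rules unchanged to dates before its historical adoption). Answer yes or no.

yes

1024 is divisible by 4 and not by 100, so it is a leap year.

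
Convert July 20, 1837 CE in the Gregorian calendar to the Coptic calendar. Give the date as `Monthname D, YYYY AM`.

Julian Day Number of the source date = 2392211.
Converting JDN 2392211 to the Coptic calendar gives 14 Epip 1553 AM.

Epip 14, 1553 AM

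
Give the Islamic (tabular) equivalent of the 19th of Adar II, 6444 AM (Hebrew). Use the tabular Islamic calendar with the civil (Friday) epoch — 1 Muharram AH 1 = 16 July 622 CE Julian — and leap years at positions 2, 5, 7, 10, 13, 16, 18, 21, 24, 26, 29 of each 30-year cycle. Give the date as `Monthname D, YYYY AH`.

Dhu al-Hijjah 19, 2125 AH

The source date corresponds to 28 March 2684 in the Gregorian calendar (JDN 2701458).
That day falls on 19 Dhu al-Hijjah 2125 AH in the tabular Islamic calendar.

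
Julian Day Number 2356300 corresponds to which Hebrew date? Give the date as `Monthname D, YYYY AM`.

JDN 2356300 is 25 March 1739 in the Gregorian calendar.
In the Hebrew calendar that day is Adar II 15, 5499 AM.

Adar II 15, 5499 AM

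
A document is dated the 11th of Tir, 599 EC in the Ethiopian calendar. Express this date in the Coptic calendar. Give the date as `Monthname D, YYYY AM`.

The source date corresponds to 9 January 607 in the proleptic Gregorian calendar (JDN 1942770).
That day falls on 11 Tobi 323 AM in the Coptic calendar.

Tobi 11, 323 AM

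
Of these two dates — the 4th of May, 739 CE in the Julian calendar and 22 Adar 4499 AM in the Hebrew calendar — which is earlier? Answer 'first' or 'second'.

First date → JDN 1991101; second date → JDN 1991043.
JDN 1991043 < JDN 1991101, so the second date is earlier.

second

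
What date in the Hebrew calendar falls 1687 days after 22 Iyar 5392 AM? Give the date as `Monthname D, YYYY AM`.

Kislev 28, 5397 AM

JDN of 22 Iyar 5392 AM = 2317269.
2317269 + 1687 = 2318956.
JDN 2318956 in the Hebrew calendar is Kislev 28, 5397 AM.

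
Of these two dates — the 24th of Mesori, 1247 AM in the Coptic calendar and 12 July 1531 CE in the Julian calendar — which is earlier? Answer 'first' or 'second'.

second

The two dates have Julian Day Numbers 2280484 and 2280448 respectively.
Since 2280448 < 2280484, the second date comes first.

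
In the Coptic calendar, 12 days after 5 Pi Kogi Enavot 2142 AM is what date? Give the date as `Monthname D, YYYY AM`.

Thout 12, 2143 AM

Counting 12 days forward from JDN 2607394 reaches JDN 2607406, which is Thout 12, 2143 AM.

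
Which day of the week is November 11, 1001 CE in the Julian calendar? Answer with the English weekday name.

Equivalently 17 November 1001 Gregorian, JDN 2086988.
2086988 ≡ 1 (mod 7); counting from Monday = 0 gives Tuesday.

Tuesday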